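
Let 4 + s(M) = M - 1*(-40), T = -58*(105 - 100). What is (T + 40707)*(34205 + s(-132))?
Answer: 1378583453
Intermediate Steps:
T = -290 (T = -58*5 = -290)
s(M) = 36 + M (s(M) = -4 + (M - 1*(-40)) = -4 + (M + 40) = -4 + (40 + M) = 36 + M)
(T + 40707)*(34205 + s(-132)) = (-290 + 40707)*(34205 + (36 - 132)) = 40417*(34205 - 96) = 40417*34109 = 1378583453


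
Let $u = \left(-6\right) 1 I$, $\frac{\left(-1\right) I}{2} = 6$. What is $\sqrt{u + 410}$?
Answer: $\sqrt{482} \approx 21.954$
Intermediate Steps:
$I = -12$ ($I = \left(-2\right) 6 = -12$)
$u = 72$ ($u = \left(-6\right) 1 \left(-12\right) = \left(-6\right) \left(-12\right) = 72$)
$\sqrt{u + 410} = \sqrt{72 + 410} = \sqrt{482}$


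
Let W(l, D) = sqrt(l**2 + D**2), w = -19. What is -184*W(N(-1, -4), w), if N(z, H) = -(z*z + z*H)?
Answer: -184*sqrt(386) ≈ -3615.0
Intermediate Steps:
N(z, H) = -z**2 - H*z (N(z, H) = -(z**2 + H*z) = -z**2 - H*z)
W(l, D) = sqrt(D**2 + l**2)
-184*W(N(-1, -4), w) = -184*sqrt((-19)**2 + (-1*(-1)*(-4 - 1))**2) = -184*sqrt(361 + (-1*(-1)*(-5))**2) = -184*sqrt(361 + (-5)**2) = -184*sqrt(361 + 25) = -184*sqrt(386)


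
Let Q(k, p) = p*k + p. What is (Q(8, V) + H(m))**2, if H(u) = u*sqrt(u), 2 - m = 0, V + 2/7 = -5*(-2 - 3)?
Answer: 2424641/49 + 6228*sqrt(2)/7 ≈ 50741.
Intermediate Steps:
V = 173/7 (V = -2/7 - 5*(-2 - 3) = -2/7 - 5*(-5) = -2/7 + 25 = 173/7 ≈ 24.714)
m = 2 (m = 2 - 1*0 = 2 + 0 = 2)
Q(k, p) = p + k*p (Q(k, p) = k*p + p = p + k*p)
H(u) = u**(3/2)
(Q(8, V) + H(m))**2 = (173*(1 + 8)/7 + 2**(3/2))**2 = ((173/7)*9 + 2*sqrt(2))**2 = (1557/7 + 2*sqrt(2))**2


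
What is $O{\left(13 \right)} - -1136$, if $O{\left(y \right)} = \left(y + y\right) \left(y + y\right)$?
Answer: $1812$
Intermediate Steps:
$O{\left(y \right)} = 4 y^{2}$ ($O{\left(y \right)} = 2 y 2 y = 4 y^{2}$)
$O{\left(13 \right)} - -1136 = 4 \cdot 13^{2} - -1136 = 4 \cdot 169 + 1136 = 676 + 1136 = 1812$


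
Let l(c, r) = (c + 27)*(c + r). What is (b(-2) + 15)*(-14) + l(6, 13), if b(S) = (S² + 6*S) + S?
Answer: 557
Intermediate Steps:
b(S) = S² + 7*S
l(c, r) = (27 + c)*(c + r)
(b(-2) + 15)*(-14) + l(6, 13) = (-2*(7 - 2) + 15)*(-14) + (6² + 27*6 + 27*13 + 6*13) = (-2*5 + 15)*(-14) + (36 + 162 + 351 + 78) = (-10 + 15)*(-14) + 627 = 5*(-14) + 627 = -70 + 627 = 557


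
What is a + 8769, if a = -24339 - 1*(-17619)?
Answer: 2049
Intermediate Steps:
a = -6720 (a = -24339 + 17619 = -6720)
a + 8769 = -6720 + 8769 = 2049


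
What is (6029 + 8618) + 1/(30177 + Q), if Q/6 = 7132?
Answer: 1068776944/72969 ≈ 14647.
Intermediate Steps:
Q = 42792 (Q = 6*7132 = 42792)
(6029 + 8618) + 1/(30177 + Q) = (6029 + 8618) + 1/(30177 + 42792) = 14647 + 1/72969 = 1068776944/72969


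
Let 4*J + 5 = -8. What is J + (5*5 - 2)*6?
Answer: 539/4 ≈ 134.75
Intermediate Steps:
J = -13/4 (J = -5/4 + (¼)*(-8) = -5/4 - 2 = -13/4 ≈ -3.2500)
J + (5*5 - 2)*6 = -13/4 + (5*5 - 2)*6 = -13/4 + (25 - 2)*6 = -13/4 + 23*6 = -13/4 + 138 = 539/4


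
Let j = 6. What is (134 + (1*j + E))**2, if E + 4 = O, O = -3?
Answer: 17689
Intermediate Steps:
E = -7 (E = -4 - 3 = -7)
(134 + (1*j + E))**2 = (134 + (1*6 - 7))**2 = (134 + (6 - 7))**2 = (134 - 1)**2 = 133**2 = 17689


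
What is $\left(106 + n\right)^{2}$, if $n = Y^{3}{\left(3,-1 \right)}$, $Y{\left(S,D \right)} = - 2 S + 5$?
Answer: $11025$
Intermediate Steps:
$Y{\left(S,D \right)} = 5 - 2 S$
$n = -1$ ($n = \left(5 - 6\right)^{3} = \left(-1\right)^{3} = -1$)
$\left(106 + n\right)^{2} = \left(106 - 1\right)^{2} = 105^{2} = 11025$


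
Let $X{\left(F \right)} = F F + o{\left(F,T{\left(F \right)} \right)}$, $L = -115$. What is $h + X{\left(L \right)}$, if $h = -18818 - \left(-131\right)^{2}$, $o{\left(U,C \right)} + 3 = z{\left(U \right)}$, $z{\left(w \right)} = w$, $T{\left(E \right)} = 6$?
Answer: $-22872$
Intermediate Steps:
$o{\left(U,C \right)} = -3 + U$
$h = -35979$ ($h = -18818 - 17161 = -35979$)
$X{\left(F \right)} = -3 + F + F^{2}$ ($X{\left(F \right)} = F F + \left(-3 + F\right) = F^{2} + \left(-3 + F\right) = -3 + F + F^{2}$)
$h + X{\left(L \right)} = -35979 - \left(118 - 13225\right) = -35979 - -13107 = -35979 + 13107 = -22872$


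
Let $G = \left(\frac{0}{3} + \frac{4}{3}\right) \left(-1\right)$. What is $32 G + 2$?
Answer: $- \frac{122}{3} \approx -40.667$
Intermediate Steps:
$G = - \frac{4}{3}$ ($G = \left(0 \cdot \frac{1}{3} + 4 \cdot \frac{1}{3}\right) \left(-1\right) = \left(0 + \frac{4}{3}\right) \left(-1\right) = \frac{4}{3} \left(-1\right) = - \frac{4}{3} \approx -1.3333$)
$32 G + 2 = 32 \left(- \frac{4}{3}\right) + 2 = - \frac{128}{3} + 2 = - \frac{122}{3}$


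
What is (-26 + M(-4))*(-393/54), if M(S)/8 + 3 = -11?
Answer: 3013/3 ≈ 1004.3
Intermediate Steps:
M(S) = -112 (M(S) = -24 + 8*(-11) = -24 - 88 = -112)
(-26 + M(-4))*(-393/54) = (-26 - 112)*(-393/54) = -(-54234)/54 = -138*(-131/18) = 3013/3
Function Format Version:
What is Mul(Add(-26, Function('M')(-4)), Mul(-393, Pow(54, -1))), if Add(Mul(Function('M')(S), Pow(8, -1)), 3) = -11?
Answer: Rational(3013, 3) ≈ 1004.3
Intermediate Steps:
Function('M')(S) = -112 (Function('M')(S) = Add(-24, Mul(8, -11)) = Add(-24, -88) = -112)
Mul(Add(-26, Function('M')(-4)), Mul(-393, Pow(54, -1))) = Mul(Add(-26, -112), Mul(-393, Pow(54, -1))) = Mul(-138, Mul(-393, Rational(1, 54))) = Mul(-138, Rational(-131, 18)) = Rational(3013, 3)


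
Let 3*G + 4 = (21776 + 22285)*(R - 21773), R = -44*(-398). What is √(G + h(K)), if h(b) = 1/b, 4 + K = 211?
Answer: 2*I*√74487402238/69 ≈ 7910.8*I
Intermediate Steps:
K = 207 (K = -4 + 211 = 207)
R = 17512
G = -187743925/3 (G = -4/3 + ((21776 + 22285)*(17512 - 21773))/3 = -4/3 + (44061*(-4261))/3 = -4/3 + (⅓)*(-187743921) = -4/3 - 62581307 = -187743925/3 ≈ -6.2581e+7)
√(G + h(K)) = √(-187743925/3 + 1/207) = √(-12954330824/207) = 2*I*√74487402238/69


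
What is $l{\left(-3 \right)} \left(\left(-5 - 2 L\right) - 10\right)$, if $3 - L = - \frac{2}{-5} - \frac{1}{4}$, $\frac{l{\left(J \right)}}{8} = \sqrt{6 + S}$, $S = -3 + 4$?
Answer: $- \frac{828 \sqrt{7}}{5} \approx -438.14$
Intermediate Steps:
$S = 1$
$l{\left(J \right)} = 8 \sqrt{7}$ ($l{\left(J \right)} = 8 \sqrt{6 + 1} = 8 \sqrt{7}$)
$L = \frac{57}{20}$ ($L = 3 - \left(- \frac{2}{-5} - \frac{1}{4}\right) = 3 - \left(\left(-2\right) \left(- \frac{1}{5}\right) - \frac{1}{4}\right) = 3 - \left(\frac{2}{5} - \frac{1}{4}\right) = 3 - \frac{3}{20} = \frac{57}{20} \approx 2.85$)
$l{\left(-3 \right)} \left(\left(-5 - 2 L\right) - 10\right) = 8 \sqrt{7} \left(\left(-5 - \frac{57}{10}\right) - 10\right) = 8 \sqrt{7} \left(- \frac{107}{10} - 10\right) = 8 \sqrt{7} \left(- \frac{207}{10}\right) = - \frac{828 \sqrt{7}}{5}$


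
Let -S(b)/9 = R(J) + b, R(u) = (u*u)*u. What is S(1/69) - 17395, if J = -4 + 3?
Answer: -399881/23 ≈ -17386.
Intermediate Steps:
J = -1
R(u) = u³ (R(u) = u²*u = u³)
S(b) = 9 - 9*b (S(b) = -9*((-1)³ + b) = -9*(-1 + b) = 9 - 9*b)
S(1/69) - 17395 = (9 - 9/69) - 17395 = (9 - 9*1/69) - 17395 = (9 - 3/23) - 17395 = 204/23 - 17395 = -399881/23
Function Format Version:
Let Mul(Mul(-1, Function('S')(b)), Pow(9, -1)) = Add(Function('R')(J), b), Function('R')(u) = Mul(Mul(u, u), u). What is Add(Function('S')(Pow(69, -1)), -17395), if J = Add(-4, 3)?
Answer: Rational(-399881, 23) ≈ -17386.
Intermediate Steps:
J = -1
Function('R')(u) = Pow(u, 3) (Function('R')(u) = Mul(Pow(u, 2), u) = Pow(u, 3))
Function('S')(b) = Add(9, Mul(-9, b)) (Function('S')(b) = Mul(-9, Add(Pow(-1, 3), b)) = Mul(-9, Add(-1, b)) = Add(9, Mul(-9, b)))
Add(Function('S')(Pow(69, -1)), -17395) = Add(Add(9, Mul(-9, Pow(69, -1))), -17395) = Add(Add(9, Mul(-9, Rational(1, 69))), -17395) = Add(Add(9, Rational(-3, 23)), -17395) = Add(Rational(204, 23), -17395) = Rational(-399881, 23)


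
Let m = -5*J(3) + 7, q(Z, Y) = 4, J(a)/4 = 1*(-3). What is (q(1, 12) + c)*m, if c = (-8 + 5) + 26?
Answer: 1809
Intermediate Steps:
J(a) = -12 (J(a) = 4*(1*(-3)) = 4*(-3) = -12)
c = 23 (c = -3 + 26 = 23)
m = 67 (m = -5*(-12) + 7 = 60 + 7 = 67)
(q(1, 12) + c)*m = (4 + 23)*67 = 27*67 = 1809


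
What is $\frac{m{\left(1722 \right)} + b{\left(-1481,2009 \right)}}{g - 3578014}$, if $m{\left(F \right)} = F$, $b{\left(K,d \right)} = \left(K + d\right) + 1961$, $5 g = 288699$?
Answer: $- \frac{21055}{17601371} \approx -0.0011962$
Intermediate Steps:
$g = \frac{288699}{5}$ ($g = \frac{1}{5} \cdot 288699 = \frac{288699}{5} \approx 57740.0$)
$b{\left(K,d \right)} = 1961 + K + d$
$\frac{m{\left(1722 \right)} + b{\left(-1481,2009 \right)}}{g - 3578014} = \frac{1722 + \left(1961 - 1481 + 2009\right)}{\frac{288699}{5} - 3578014} = \frac{1722 + 2489}{- \frac{17601371}{5}} = 4211 \left(- \frac{5}{17601371}\right) = - \frac{21055}{17601371}$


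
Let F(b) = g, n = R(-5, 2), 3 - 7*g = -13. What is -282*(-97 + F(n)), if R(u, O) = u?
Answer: 186966/7 ≈ 26709.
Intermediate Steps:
g = 16/7 (g = 3/7 - ⅐*(-13) = 3/7 + 13/7 = 16/7 ≈ 2.2857)
n = -5
F(b) = 16/7
-282*(-97 + F(n)) = -282*(-97 + 16/7) = -282*(-663/7) = 186966/7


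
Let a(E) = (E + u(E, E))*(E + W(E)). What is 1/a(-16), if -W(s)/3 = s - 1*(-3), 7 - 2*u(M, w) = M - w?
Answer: -2/575 ≈ -0.0034783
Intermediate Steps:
u(M, w) = 7/2 + w/2 - M/2 (u(M, w) = 7/2 - (M - w)/2 = 7/2 + (w/2 - M/2) = 7/2 + w/2 - M/2)
W(s) = -9 - 3*s (W(s) = -3*(s - 1*(-3)) = -3*(s + 3) = -3*(3 + s) = -9 - 3*s)
a(E) = (-9 - 2*E)*(7/2 + E) (a(E) = (E + (7/2 + E/2 - E/2))*(E + (-9 - 3*E)) = (E + 7/2)*(-9 - 2*E) = (7/2 + E)*(-9 - 2*E) = (-9 - 2*E)*(7/2 + E))
1/a(-16) = 1/(-63/2 - 16*(-16) - 2*(-16)²) = 1/(-63/2 + 256 - 2*256) = 1/(-63/2 + 256 - 512) = 1/(-575/2) = -2/575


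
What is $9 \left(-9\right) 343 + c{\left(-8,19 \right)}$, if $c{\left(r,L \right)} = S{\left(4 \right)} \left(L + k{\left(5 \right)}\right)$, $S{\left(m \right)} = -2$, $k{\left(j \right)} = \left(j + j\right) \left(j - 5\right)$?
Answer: $-27821$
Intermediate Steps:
$k{\left(j \right)} = 2 j \left(-5 + j\right)$
$c{\left(r,L \right)} = - 2 L$ ($c{\left(r,L \right)} = - 2 \left(L + 2 \cdot 5 \left(-5 + 5\right)\right) = - 2 \left(L + 2 \cdot 5 \cdot 0\right) = - 2 \left(L + 0\right) = - 2 L$)
$9 \left(-9\right) 343 + c{\left(-8,19 \right)} = 9 \left(-9\right) 343 - 38 = \left(-81\right) 343 - 38 = -27783 - 38 = -27821$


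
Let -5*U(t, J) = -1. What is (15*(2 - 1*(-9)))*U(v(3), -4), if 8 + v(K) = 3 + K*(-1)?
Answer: 33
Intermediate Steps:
v(K) = -5 - K (v(K) = -8 + (3 + K*(-1)) = -8 + (3 - K) = -5 - K)
U(t, J) = 1/5 (U(t, J) = -1/5*(-1) = 1/5)
(15*(2 - 1*(-9)))*U(v(3), -4) = (15*(2 - 1*(-9)))*(1/5) = (15*(2 + 9))*(1/5) = (15*11)*(1/5) = 165*(1/5) = 33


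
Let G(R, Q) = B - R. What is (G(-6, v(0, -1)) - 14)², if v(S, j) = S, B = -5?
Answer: 169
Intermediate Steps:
G(R, Q) = -5 - R
(G(-6, v(0, -1)) - 14)² = ((-5 - 1*(-6)) - 14)² = ((-5 + 6) - 14)² = (1 - 14)² = (-13)² = 169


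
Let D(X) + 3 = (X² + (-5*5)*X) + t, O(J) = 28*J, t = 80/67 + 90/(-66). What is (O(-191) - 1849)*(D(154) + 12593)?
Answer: -172151858559/737 ≈ -2.3358e+8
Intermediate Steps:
t = -125/737 (t = 80*(1/67) + 90*(-1/66) = 80/67 - 15/11 = -125/737 ≈ -0.16961)
D(X) = -2336/737 + X² - 25*X (D(X) = -3 + ((X² + (-5*5)*X) - 125/737) = -3 + ((X² - 25*X) - 125/737) = -3 + (-125/737 + X² - 25*X) = -2336/737 + X² - 25*X)
(O(-191) - 1849)*(D(154) + 12593) = (28*(-191) - 1849)*((-2336/737 + 154² - 25*154) + 12593) = (-5348 - 1849)*((-2336/737 + 23716 - 3850) + 12593) = -7197*(14638906/737 + 12593) = -7197*23919947/737 = -172151858559/737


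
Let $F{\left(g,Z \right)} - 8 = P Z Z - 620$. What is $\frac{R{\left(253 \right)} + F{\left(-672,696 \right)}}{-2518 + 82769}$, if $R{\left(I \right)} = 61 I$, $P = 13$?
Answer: $\frac{6312229}{80251} \approx 78.656$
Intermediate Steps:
$F{\left(g,Z \right)} = -612 + 13 Z^{2}$ ($F{\left(g,Z \right)} = 8 + \left(13 Z Z - 620\right) = 8 + \left(13 Z^{2} - 620\right) = 8 + \left(-620 + 13 Z^{2}\right) = -612 + 13 Z^{2}$)
$\frac{R{\left(253 \right)} + F{\left(-672,696 \right)}}{-2518 + 82769} = \frac{61 \cdot 253 - \left(612 - 13 \cdot 696^{2}\right)}{-2518 + 82769} = \frac{15433 + \left(-612 + 13 \cdot 484416\right)}{80251} = \left(15433 + \left(-612 + 6297408\right)\right) \frac{1}{80251} = \left(15433 + 6296796\right) \frac{1}{80251} = 6312229 \cdot \frac{1}{80251} = \frac{6312229}{80251}$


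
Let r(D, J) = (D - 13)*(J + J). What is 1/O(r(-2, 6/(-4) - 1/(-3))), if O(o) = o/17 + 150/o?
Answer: 119/755 ≈ 0.15762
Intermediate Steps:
r(D, J) = 2*J*(-13 + D) (r(D, J) = (-13 + D)*(2*J) = 2*J*(-13 + D))
O(o) = 150/o + o/17 (O(o) = o*(1/17) + 150/o = o/17 + 150/o = 150/o + o/17)
1/O(r(-2, 6/(-4) - 1/(-3))) = 1/(150/((2*(6/(-4) - 1/(-3))*(-13 - 2))) + (2*(6/(-4) - 1/(-3))*(-13 - 2))/17) = 1/(150/((2*(6*(-¼) - 1*(-⅓))*(-15))) + (2*(6*(-¼) - 1*(-⅓))*(-15))/17) = 1/(150/((2*(-3/2 + ⅓)*(-15))) + (2*(-3/2 + ⅓)*(-15))/17) = 1/(150/((2*(-7/6)*(-15))) + (2*(-7/6)*(-15))/17) = 1/(150/35 + (1/17)*35) = 1/(150*(1/35) + 35/17) = 1/(30/7 + 35/17) = 1/(755/119) = 119/755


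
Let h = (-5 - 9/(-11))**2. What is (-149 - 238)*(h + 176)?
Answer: -9060444/121 ≈ -74880.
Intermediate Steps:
h = 2116/121 (h = (-5 - 9*(-1/11))**2 = (-5 + 9/11)**2 = (-46/11)**2 = 2116/121 ≈ 17.488)
(-149 - 238)*(h + 176) = (-149 - 238)*(2116/121 + 176) = -387*23412/121 = -9060444/121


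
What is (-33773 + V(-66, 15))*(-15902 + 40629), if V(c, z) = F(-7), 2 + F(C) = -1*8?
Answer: -835352241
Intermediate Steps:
F(C) = -10 (F(C) = -2 - 1*8 = -2 - 8 = -10)
V(c, z) = -10
(-33773 + V(-66, 15))*(-15902 + 40629) = (-33773 - 10)*(-15902 + 40629) = -33783*24727 = -835352241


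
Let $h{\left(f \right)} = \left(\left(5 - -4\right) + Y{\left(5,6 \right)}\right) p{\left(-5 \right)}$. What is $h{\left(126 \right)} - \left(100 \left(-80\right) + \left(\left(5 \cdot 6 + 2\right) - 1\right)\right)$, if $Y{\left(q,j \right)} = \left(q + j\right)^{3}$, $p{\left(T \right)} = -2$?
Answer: $5289$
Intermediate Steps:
$Y{\left(q,j \right)} = \left(j + q\right)^{3}$
$h{\left(f \right)} = -2680$ ($h{\left(f \right)} = \left(\left(5 - -4\right) + \left(6 + 5\right)^{3}\right) \left(-2\right) = \left(\left(5 + 4\right) + 11^{3}\right) \left(-2\right) = \left(9 + 1331\right) \left(-2\right) = 1340 \left(-2\right) = -2680$)
$h{\left(126 \right)} - \left(100 \left(-80\right) + \left(\left(5 \cdot 6 + 2\right) - 1\right)\right) = -2680 - \left(100 \left(-80\right) + \left(\left(5 \cdot 6 + 2\right) - 1\right)\right) = -2680 - \left(-8000 + \left(\left(30 + 2\right) - 1\right)\right) = -2680 - \left(-8000 + \left(32 - 1\right)\right) = -2680 - \left(-8000 + 31\right) = -2680 - -7969 = -2680 + 7969 = 5289$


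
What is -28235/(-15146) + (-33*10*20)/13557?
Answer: 94272765/68444774 ≈ 1.3774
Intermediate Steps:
-28235/(-15146) + (-33*10*20)/13557 = -28235*(-1/15146) - 330*20*(1/13557) = 28235/15146 - 6600*1/13557 = 28235/15146 - 2200/4519 = 94272765/68444774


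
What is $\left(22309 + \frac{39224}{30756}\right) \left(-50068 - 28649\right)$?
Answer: $- \frac{4501135327973}{2563} \approx -1.7562 \cdot 10^{9}$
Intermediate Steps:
$\left(22309 + \frac{39224}{30756}\right) \left(-50068 - 28649\right) = \left(22309 + 39224 \cdot \frac{1}{30756}\right) \left(-78717\right) = \left(22309 + \frac{9806}{7689}\right) \left(-78717\right) = \frac{171543707}{7689} \left(-78717\right) = - \frac{4501135327973}{2563}$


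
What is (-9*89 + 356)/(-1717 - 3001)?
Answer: 445/4718 ≈ 0.094320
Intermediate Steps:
(-9*89 + 356)/(-1717 - 3001) = (-801 + 356)/(-4718) = -445*(-1/4718) = 445/4718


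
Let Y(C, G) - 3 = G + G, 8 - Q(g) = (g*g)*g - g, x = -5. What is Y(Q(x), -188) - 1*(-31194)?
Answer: 30821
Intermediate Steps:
Q(g) = 8 + g - g³ (Q(g) = 8 - ((g*g)*g - g) = 8 - (g²*g - g) = 8 - (g³ - g) = 8 + (g - g³) = 8 + g - g³)
Y(C, G) = 3 + 2*G (Y(C, G) = 3 + (G + G) = 3 + 2*G)
Y(Q(x), -188) - 1*(-31194) = (3 + 2*(-188)) - 1*(-31194) = (3 - 376) + 31194 = -373 + 31194 = 30821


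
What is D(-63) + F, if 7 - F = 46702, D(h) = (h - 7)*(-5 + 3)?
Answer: -46555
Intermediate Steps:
D(h) = 14 - 2*h (D(h) = (-7 + h)*(-2) = 14 - 2*h)
F = -46695 (F = 7 - 1*46702 = 7 - 46702 = -46695)
D(-63) + F = (14 - 2*(-63)) - 46695 = (14 + 126) - 46695 = 140 - 46695 = -46555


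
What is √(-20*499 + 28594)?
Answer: √18614 ≈ 136.43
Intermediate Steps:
√(-20*499 + 28594) = √(-9980 + 28594) = √18614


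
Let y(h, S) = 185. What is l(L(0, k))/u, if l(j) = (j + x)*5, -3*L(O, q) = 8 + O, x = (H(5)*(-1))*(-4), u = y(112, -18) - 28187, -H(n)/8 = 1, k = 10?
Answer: 20/3231 ≈ 0.0061900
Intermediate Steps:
H(n) = -8 (H(n) = -8*1 = -8)
u = -28002 (u = 185 - 28187 = -28002)
x = -32 (x = -8*(-1)*(-4) = 8*(-4) = -32)
L(O, q) = -8/3 - O/3 (L(O, q) = -(8 + O)/3 = -8/3 - O/3)
l(j) = -160 + 5*j (l(j) = (j - 32)*5 = (-32 + j)*5 = -160 + 5*j)
l(L(0, k))/u = (-160 + 5*(-8/3 - 1/3*0))/(-28002) = (-160 + 5*(-8/3 + 0))*(-1/28002) = (-160 + 5*(-8/3))*(-1/28002) = (-160 - 40/3)*(-1/28002) = -520/3*(-1/28002) = 20/3231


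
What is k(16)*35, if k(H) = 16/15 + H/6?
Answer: 392/3 ≈ 130.67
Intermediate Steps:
k(H) = 16/15 + H/6 (k(H) = 16*(1/15) + H*(1/6) = 16/15 + H/6)
k(16)*35 = (16/15 + (1/6)*16)*35 = (16/15 + 8/3)*35 = (56/15)*35 = 392/3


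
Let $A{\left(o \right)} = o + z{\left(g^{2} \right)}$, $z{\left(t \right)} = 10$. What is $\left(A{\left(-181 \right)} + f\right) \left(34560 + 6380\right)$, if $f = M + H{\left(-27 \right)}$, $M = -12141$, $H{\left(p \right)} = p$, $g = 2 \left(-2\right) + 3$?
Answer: $-505158660$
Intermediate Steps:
$g = -1$ ($g = -4 + 3 = -1$)
$f = -12168$ ($f = -12141 - 27 = -12168$)
$A{\left(o \right)} = 10 + o$ ($A{\left(o \right)} = o + 10 = 10 + o$)
$\left(A{\left(-181 \right)} + f\right) \left(34560 + 6380\right) = \left(\left(10 - 181\right) - 12168\right) \left(34560 + 6380\right) = \left(-171 - 12168\right) 40940 = \left(-12339\right) 40940 = -505158660$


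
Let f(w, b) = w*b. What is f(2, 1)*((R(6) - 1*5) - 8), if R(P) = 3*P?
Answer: 10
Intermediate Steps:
f(w, b) = b*w
f(2, 1)*((R(6) - 1*5) - 8) = (1*2)*((3*6 - 1*5) - 8) = 2*((18 - 5) - 8) = 2*(13 - 8) = 2*5 = 10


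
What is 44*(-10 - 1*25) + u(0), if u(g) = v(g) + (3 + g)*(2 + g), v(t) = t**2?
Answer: -1534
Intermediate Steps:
u(g) = g**2 + (2 + g)*(3 + g) (u(g) = g**2 + (3 + g)*(2 + g) = g**2 + (2 + g)*(3 + g))
44*(-10 - 1*25) + u(0) = 44*(-10 - 1*25) + (6 + 2*0**2 + 5*0) = 44*(-10 - 25) + (6 + 2*0 + 0) = 44*(-35) + (6 + 0 + 0) = -1540 + 6 = -1534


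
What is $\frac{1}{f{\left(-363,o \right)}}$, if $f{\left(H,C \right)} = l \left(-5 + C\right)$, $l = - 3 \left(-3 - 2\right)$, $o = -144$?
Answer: $- \frac{1}{2235} \approx -0.00044743$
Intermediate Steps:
$l = 15$ ($l = \left(-3\right) \left(-5\right) = 15$)
$f{\left(H,C \right)} = -75 + 15 C$ ($f{\left(H,C \right)} = 15 \left(-5 + C\right) = -75 + 15 C$)
$\frac{1}{f{\left(-363,o \right)}} = \frac{1}{-75 + 15 \left(-144\right)} = \frac{1}{-75 - 2160} = \frac{1}{-2235} = - \frac{1}{2235}$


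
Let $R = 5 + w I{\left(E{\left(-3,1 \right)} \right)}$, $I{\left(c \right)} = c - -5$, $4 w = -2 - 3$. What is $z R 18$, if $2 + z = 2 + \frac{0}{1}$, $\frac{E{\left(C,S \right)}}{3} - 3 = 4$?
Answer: $0$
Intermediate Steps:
$E{\left(C,S \right)} = 21$ ($E{\left(C,S \right)} = 9 + 3 \cdot 4 = 9 + 12 = 21$)
$w = - \frac{5}{4}$ ($w = \frac{-2 - 3}{4} = \frac{1}{4} \left(-5\right) = - \frac{5}{4} \approx -1.25$)
$I{\left(c \right)} = 5 + c$ ($I{\left(c \right)} = c + 5 = 5 + c$)
$z = 0$ ($z = -2 + \left(2 + \frac{0}{1}\right) = -2 + \left(2 + 0 \cdot 1\right) = -2 + \left(2 + 0\right) = -2 + 2 = 0$)
$R = - \frac{55}{2}$ ($R = 5 - \frac{5 \left(5 + 21\right)}{4} = 5 - \frac{65}{2} = - \frac{55}{2} \approx -27.5$)
$z R 18 = 0 \left(- \frac{55}{2}\right) 18 = 0 \cdot 18 = 0$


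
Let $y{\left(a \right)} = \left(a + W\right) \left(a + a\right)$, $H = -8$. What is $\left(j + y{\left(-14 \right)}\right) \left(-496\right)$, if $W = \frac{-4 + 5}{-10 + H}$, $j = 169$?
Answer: $- \frac{2511248}{9} \approx -2.7903 \cdot 10^{5}$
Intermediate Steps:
$W = - \frac{1}{18}$ ($W = \frac{-4 + 5}{-10 - 8} = 1 \frac{1}{-18} = 1 \left(- \frac{1}{18}\right) = - \frac{1}{18} \approx -0.055556$)
$y{\left(a \right)} = 2 a \left(- \frac{1}{18} + a\right)$ ($y{\left(a \right)} = \left(a - \frac{1}{18}\right) \left(a + a\right) = \left(- \frac{1}{18} + a\right) 2 a = 2 a \left(- \frac{1}{18} + a\right)$)
$\left(j + y{\left(-14 \right)}\right) \left(-496\right) = \left(169 + \frac{1}{9} \left(-14\right) \left(-1 + 18 \left(-14\right)\right)\right) \left(-496\right) = \left(169 + \frac{1}{9} \left(-14\right) \left(-1 - 252\right)\right) \left(-496\right) = \left(169 + \frac{1}{9} \left(-14\right) \left(-253\right)\right) \left(-496\right) = \left(169 + \frac{3542}{9}\right) \left(-496\right) = \frac{5063}{9} \left(-496\right) = - \frac{2511248}{9}$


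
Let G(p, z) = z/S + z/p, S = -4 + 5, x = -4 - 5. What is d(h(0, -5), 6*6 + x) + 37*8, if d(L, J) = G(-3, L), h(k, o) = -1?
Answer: 886/3 ≈ 295.33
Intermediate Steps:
x = -9
S = 1
G(p, z) = z + z/p (G(p, z) = z/1 + z/p = z*1 + z/p = z + z/p)
d(L, J) = 2*L/3 (d(L, J) = L + L/(-3) = L + L*(-⅓) = L - L/3 = 2*L/3)
d(h(0, -5), 6*6 + x) + 37*8 = (⅔)*(-1) + 37*8 = -⅔ + 296 = 886/3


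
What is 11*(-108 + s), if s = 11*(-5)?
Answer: -1793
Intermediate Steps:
s = -55
11*(-108 + s) = 11*(-108 - 55) = 11*(-163) = -1793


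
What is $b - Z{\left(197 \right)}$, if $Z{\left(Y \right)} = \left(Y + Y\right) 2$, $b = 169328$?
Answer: $168540$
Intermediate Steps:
$Z{\left(Y \right)} = 4 Y$ ($Z{\left(Y \right)} = 2 Y 2 = 4 Y$)
$b - Z{\left(197 \right)} = 169328 - 4 \cdot 197 = 169328 - 788 = 168540$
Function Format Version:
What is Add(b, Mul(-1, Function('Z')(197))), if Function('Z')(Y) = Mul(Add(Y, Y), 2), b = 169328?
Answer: 168540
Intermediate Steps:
Function('Z')(Y) = Mul(4, Y) (Function('Z')(Y) = Mul(Mul(2, Y), 2) = Mul(4, Y))
Add(b, Mul(-1, Function('Z')(197))) = Add(169328, Mul(-1, Mul(4, 197))) = Add(169328, Mul(-1, 788)) = Add(169328, -788) = 168540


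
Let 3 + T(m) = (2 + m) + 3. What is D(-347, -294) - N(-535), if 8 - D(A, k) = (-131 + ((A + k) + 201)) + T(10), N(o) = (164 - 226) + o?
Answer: 1164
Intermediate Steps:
N(o) = -62 + o
T(m) = 2 + m (T(m) = -3 + ((2 + m) + 3) = -3 + (5 + m) = 2 + m)
D(A, k) = -74 - A - k (D(A, k) = 8 - ((-131 + ((A + k) + 201)) + (2 + 10)) = 8 - ((-131 + (201 + A + k)) + 12) = 8 - ((70 + A + k) + 12) = 8 - (82 + A + k) = 8 + (-82 - A - k) = -74 - A - k)
D(-347, -294) - N(-535) = (-74 - 1*(-347) - 1*(-294)) - (-62 - 535) = (-74 + 347 + 294) - 1*(-597) = 567 + 597 = 1164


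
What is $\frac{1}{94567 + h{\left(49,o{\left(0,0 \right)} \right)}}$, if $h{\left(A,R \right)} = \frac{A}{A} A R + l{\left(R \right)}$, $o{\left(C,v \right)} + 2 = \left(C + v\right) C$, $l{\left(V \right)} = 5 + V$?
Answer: $\frac{1}{94472} \approx 1.0585 \cdot 10^{-5}$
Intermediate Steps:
$o{\left(C,v \right)} = -2 + C \left(C + v\right)$ ($o{\left(C,v \right)} = -2 + \left(C + v\right) C = -2 + C \left(C + v\right)$)
$h{\left(A,R \right)} = 5 + R + A R$ ($h{\left(A,R \right)} = \frac{A}{A} A R + \left(5 + R\right) = 1 A R + \left(5 + R\right) = A R + \left(5 + R\right) = 5 + R + A R$)
$\frac{1}{94567 + h{\left(49,o{\left(0,0 \right)} \right)}} = \frac{1}{94567 + \left(5 + \left(-2 + 0^{2} + 0 \cdot 0\right) + 49 \left(-2 + 0^{2} + 0 \cdot 0\right)\right)} = \frac{1}{94567 + \left(5 + \left(-2 + 0 + 0\right) + 49 \left(-2 + 0 + 0\right)\right)} = \frac{1}{94567 + \left(5 - 2 + 49 \left(-2\right)\right)} = \frac{1}{94567 - 95} = \frac{1}{94472}$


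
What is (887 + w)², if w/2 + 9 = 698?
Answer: 5130225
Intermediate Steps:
w = 1378 (w = -18 + 2*698 = -18 + 1396 = 1378)
(887 + w)² = (887 + 1378)² = 2265² = 5130225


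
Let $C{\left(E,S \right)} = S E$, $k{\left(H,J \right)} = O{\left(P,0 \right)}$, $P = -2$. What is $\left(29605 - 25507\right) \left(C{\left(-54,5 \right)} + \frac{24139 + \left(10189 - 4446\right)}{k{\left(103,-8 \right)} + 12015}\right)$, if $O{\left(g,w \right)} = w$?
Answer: $- \frac{4390553488}{4005} \approx -1.0963 \cdot 10^{6}$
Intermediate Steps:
$k{\left(H,J \right)} = 0$
$C{\left(E,S \right)} = E S$
$\left(29605 - 25507\right) \left(C{\left(-54,5 \right)} + \frac{24139 + \left(10189 - 4446\right)}{k{\left(103,-8 \right)} + 12015}\right) = \left(29605 - 25507\right) \left(\left(-54\right) 5 + \frac{24139 + \left(10189 - 4446\right)}{0 + 12015}\right) = 4098 \left(-270 + \frac{24139 + 5743}{12015}\right) = 4098 \left(-270 + 29882 \cdot \frac{1}{12015}\right) = 4098 \left(-270 + \frac{29882}{12015}\right) = 4098 \left(- \frac{3214168}{12015}\right) = - \frac{4390553488}{4005}$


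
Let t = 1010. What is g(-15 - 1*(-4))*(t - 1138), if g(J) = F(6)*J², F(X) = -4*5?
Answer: 309760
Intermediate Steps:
F(X) = -20
g(J) = -20*J²
g(-15 - 1*(-4))*(t - 1138) = (-20*(-15 - 1*(-4))²)*(1010 - 1138) = -20*(-15 + 4)²*(-128) = -20*(-11)²*(-128) = -20*121*(-128) = -2420*(-128) = 309760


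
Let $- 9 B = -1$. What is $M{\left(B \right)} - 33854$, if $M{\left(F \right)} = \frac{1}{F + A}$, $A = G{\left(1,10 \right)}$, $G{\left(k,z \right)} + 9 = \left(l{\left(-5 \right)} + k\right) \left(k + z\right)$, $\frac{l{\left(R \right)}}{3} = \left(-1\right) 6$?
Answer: $- \frac{59684611}{1763} \approx -33854.0$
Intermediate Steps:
$l{\left(R \right)} = -18$ ($l{\left(R \right)} = 3 \left(\left(-1\right) 6\right) = 3 \left(-6\right) = -18$)
$G{\left(k,z \right)} = -9 + \left(-18 + k\right) \left(k + z\right)$
$B = \frac{1}{9}$ ($B = \left(- \frac{1}{9}\right) \left(-1\right) = \frac{1}{9} \approx 0.11111$)
$A = -196$ ($A = -9 + 1^{2} - 18 - 180 + 1 \cdot 10 = -9 + 1 - 18 - 180 + 10 = -196$)
$M{\left(F \right)} = \frac{1}{-196 + F}$ ($M{\left(F \right)} = \frac{1}{F - 196} = \frac{1}{-196 + F}$)
$M{\left(B \right)} - 33854 = \frac{1}{-196 + \frac{1}{9}} - 33854 = \frac{1}{- \frac{1763}{9}} - 33854 = - \frac{9}{1763} - 33854 = - \frac{59684611}{1763}$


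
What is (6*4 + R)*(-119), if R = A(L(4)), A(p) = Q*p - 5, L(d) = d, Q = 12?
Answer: -7973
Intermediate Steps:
A(p) = -5 + 12*p (A(p) = 12*p - 5 = -5 + 12*p)
R = 43 (R = -5 + 12*4 = -5 + 48 = 43)
(6*4 + R)*(-119) = (6*4 + 43)*(-119) = (24 + 43)*(-119) = 67*(-119) = -7973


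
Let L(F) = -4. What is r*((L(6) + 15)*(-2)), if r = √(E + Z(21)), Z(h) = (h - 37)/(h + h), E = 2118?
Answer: -22*√933870/21 ≈ -1012.4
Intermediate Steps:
Z(h) = (-37 + h)/(2*h) (Z(h) = (-37 + h)/((2*h)) = (-37 + h)*(1/(2*h)) = (-37 + h)/(2*h))
r = √933870/21 (r = √(2118 + (½)*(-37 + 21)/21) = √(2118 + (½)*(1/21)*(-16)) = √(2118 - 8/21) = √(44470/21) = √933870/21 ≈ 46.018)
r*((L(6) + 15)*(-2)) = (√933870/21)*((-4 + 15)*(-2)) = (√933870/21)*(11*(-2)) = (√933870/21)*(-22) = -22*√933870/21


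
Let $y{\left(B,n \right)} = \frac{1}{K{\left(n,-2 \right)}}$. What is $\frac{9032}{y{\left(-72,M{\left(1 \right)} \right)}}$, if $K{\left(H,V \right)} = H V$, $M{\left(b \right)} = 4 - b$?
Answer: $-54192$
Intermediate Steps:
$y{\left(B,n \right)} = - \frac{1}{2 n}$ ($y{\left(B,n \right)} = \frac{1}{n \left(-2\right)} = \frac{1}{\left(-2\right) n} = - \frac{1}{2 n}$)
$\frac{9032}{y{\left(-72,M{\left(1 \right)} \right)}} = \frac{9032}{\left(- \frac{1}{2}\right) \frac{1}{4 - 1}} = \frac{9032}{\left(- \frac{1}{2}\right) \frac{1}{3}} = \frac{9032}{- \frac{1}{6}} = 9032 \left(-6\right) = -54192$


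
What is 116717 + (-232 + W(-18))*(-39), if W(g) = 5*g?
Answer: 129275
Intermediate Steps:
116717 + (-232 + W(-18))*(-39) = 116717 + (-232 + 5*(-18))*(-39) = 116717 + (-232 - 90)*(-39) = 116717 - 322*(-39) = 116717 + 12558 = 129275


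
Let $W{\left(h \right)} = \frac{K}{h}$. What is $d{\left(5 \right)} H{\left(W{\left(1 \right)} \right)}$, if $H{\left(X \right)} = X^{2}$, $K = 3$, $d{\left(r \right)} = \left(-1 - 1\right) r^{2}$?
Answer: $-450$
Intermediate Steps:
$d{\left(r \right)} = - 2 r^{2}$
$W{\left(h \right)} = \frac{3}{h}$
$d{\left(5 \right)} H{\left(W{\left(1 \right)} \right)} = - 2 \cdot 5^{2} \left(\frac{3}{1}\right)^{2} = \left(-2\right) 25 \left(3 \cdot 1\right)^{2} = - 50 \cdot 3^{2} = \left(-50\right) 9 = -450$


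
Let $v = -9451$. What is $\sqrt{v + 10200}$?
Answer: $\sqrt{749} \approx 27.368$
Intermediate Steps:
$\sqrt{v + 10200} = \sqrt{-9451 + 10200} = \sqrt{749}$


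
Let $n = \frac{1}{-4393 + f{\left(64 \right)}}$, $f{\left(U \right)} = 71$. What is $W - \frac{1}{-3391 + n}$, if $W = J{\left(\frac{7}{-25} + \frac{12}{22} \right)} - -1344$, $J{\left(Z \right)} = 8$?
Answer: $\frac{19814785178}{14655903} \approx 1352.0$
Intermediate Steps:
$n = - \frac{1}{4322}$ ($n = \frac{1}{-4393 + 71} = \frac{1}{-4322} = - \frac{1}{4322} \approx -0.00023137$)
$W = 1352$ ($W = 8 - -1344 = 8 + 1344 = 1352$)
$W - \frac{1}{-3391 + n} = 1352 - \frac{1}{-3391 - \frac{1}{4322}} = 1352 - \frac{1}{- \frac{14655903}{4322}} = 1352 - - \frac{4322}{14655903} = 1352 + \frac{4322}{14655903} = \frac{19814785178}{14655903}$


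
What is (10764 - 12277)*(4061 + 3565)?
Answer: -11538138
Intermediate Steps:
(10764 - 12277)*(4061 + 3565) = -1513*7626 = -11538138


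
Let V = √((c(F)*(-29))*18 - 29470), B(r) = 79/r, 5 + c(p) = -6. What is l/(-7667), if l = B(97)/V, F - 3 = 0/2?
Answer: 79*I*√1483/4411622468 ≈ 6.896e-7*I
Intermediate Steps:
F = 3 (F = 3 + 0/2 = 3 + 0*(½) = 3 + 0 = 3)
c(p) = -11 (c(p) = -5 - 6 = -11)
V = 4*I*√1483 (V = √(-11*(-29)*18 - 29470) = √(319*18 - 29470) = √(5742 - 29470) = √(-23728) = 4*I*√1483 ≈ 154.04*I)
l = -79*I*√1483/575404 (l = (79/97)/((4*I*√1483)) = (79*(1/97))*(-I*√1483/5932) = 79*(-I*√1483/5932)/97 = -79*I*√1483/575404 ≈ -0.0052872*I)
l/(-7667) = -79*I*√1483/575404/(-7667) = -79*I*√1483/575404*(-1/7667) = 79*I*√1483/4411622468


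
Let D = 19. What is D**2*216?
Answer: 77976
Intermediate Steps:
D**2*216 = 19**2*216 = 361*216 = 77976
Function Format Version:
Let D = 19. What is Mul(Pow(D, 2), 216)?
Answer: 77976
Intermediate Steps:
Mul(Pow(D, 2), 216) = Mul(Pow(19, 2), 216) = Mul(361, 216) = 77976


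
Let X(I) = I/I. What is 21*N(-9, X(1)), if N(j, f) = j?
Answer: -189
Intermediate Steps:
X(I) = 1
21*N(-9, X(1)) = 21*(-9) = -189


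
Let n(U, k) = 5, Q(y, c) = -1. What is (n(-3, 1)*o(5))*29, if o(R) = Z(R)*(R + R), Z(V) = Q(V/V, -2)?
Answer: -1450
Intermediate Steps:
Z(V) = -1
o(R) = -2*R (o(R) = -(R + R) = -2*R)
(n(-3, 1)*o(5))*29 = (5*(-2*5))*29 = (5*(-10))*29 = -50*29 = -1450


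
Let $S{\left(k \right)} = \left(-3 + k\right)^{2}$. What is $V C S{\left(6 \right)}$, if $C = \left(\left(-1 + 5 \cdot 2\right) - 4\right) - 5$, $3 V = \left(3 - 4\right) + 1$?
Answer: $0$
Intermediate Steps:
$V = 0$ ($V = \frac{\left(3 - 4\right) + 1}{3} = \frac{-1 + 1}{3} = \frac{1}{3} \cdot 0 = 0$)
$C = 0$ ($C = \left(\left(-1 + 10\right) - 4\right) - 5 = \left(9 - 4\right) - 5 = 5 - 5 = 0$)
$V C S{\left(6 \right)} = 0 \cdot 0 \left(-3 + 6\right)^{2} = 0 \cdot 3^{2} = 0 \cdot 9 = 0$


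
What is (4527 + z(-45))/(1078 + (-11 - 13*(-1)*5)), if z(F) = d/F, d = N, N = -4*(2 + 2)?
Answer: 203731/50940 ≈ 3.9994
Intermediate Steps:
N = -16 (N = -4*4 = -16)
d = -16
z(F) = -16/F
(4527 + z(-45))/(1078 + (-11 - 13*(-1)*5)) = (4527 - 16/(-45))/(1078 + (-11 - 13*(-1)*5)) = (4527 - 16*(-1/45))/(1078 + (-11 + 13*5)) = (4527 + 16/45)/(1078 + (-11 + 65)) = 203731/(45*(1078 + 54)) = (203731/45)/1132 = (203731/45)*(1/1132) = 203731/50940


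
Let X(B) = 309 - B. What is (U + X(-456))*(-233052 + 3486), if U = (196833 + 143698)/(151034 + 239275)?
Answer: -22874485466152/130103 ≈ -1.7582e+8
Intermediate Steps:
U = 340531/390309 ≈ 0.87247
(U + X(-456))*(-233052 + 3486) = (340531/390309 + (309 - 1*(-456)))*(-233052 + 3486) = (340531/390309 + (309 + 456))*(-229566) = (340531/390309 + 765)*(-229566) = (298926916/390309)*(-229566) = -22874485466152/130103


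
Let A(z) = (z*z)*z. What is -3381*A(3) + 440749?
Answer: 349462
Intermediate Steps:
A(z) = z³ (A(z) = z²*z = z³)
-3381*A(3) + 440749 = -3381*3³ + 440749 = -3381*27 + 440749 = -91287 + 440749 = 349462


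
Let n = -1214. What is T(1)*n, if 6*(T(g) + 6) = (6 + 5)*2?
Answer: 8498/3 ≈ 2832.7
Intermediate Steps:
T(g) = -7/3 (T(g) = -6 + ((6 + 5)*2)/6 = -6 + (11*2)/6 = -6 + (⅙)*22 = -6 + 11/3 = -7/3)
T(1)*n = -7/3*(-1214) = 8498/3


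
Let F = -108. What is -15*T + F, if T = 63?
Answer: -1053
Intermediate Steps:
-15*T + F = -15*63 - 108 = -945 - 108 = -1053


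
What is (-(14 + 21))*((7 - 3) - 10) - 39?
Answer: 171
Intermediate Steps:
(-(14 + 21))*((7 - 3) - 10) - 39 = (-1*35)*(4 - 10) - 39 = -35*(-6) - 39 = 210 - 39 = 171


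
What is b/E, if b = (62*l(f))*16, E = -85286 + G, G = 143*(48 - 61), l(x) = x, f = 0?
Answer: 0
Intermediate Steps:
G = -1859 (G = 143*(-13) = -1859)
E = -87145 (E = -85286 - 1859 = -87145)
b = 0 (b = (62*0)*16 = 0*16 = 0)
b/E = 0/(-87145) = 0*(-1/87145) = 0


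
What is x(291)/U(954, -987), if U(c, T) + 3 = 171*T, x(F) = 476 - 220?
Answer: -64/42195 ≈ -0.0015168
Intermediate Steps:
x(F) = 256
U(c, T) = -3 + 171*T
x(291)/U(954, -987) = 256/(-3 + 171*(-987)) = 256/(-3 - 168777) = 256/(-168780) = 256*(-1/168780) = -64/42195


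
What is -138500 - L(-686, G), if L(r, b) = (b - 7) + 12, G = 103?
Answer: -138608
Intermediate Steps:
L(r, b) = 5 + b (L(r, b) = (-7 + b) + 12 = 5 + b)
-138500 - L(-686, G) = -138500 - (5 + 103) = -138500 - 1*108 = -138500 - 108 = -138608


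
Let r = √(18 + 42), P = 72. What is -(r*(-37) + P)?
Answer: -72 + 74*√15 ≈ 214.60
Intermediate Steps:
r = 2*√15 (r = √60 = 2*√15 ≈ 7.7460)
-(r*(-37) + P) = -((2*√15)*(-37) + 72) = -(-74*√15 + 72) = -(72 - 74*√15) = -72 + 74*√15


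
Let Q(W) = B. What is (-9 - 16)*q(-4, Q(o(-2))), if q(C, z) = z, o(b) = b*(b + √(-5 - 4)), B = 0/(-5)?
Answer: 0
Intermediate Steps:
B = 0 (B = 0*(-⅕) = 0)
o(b) = b*(b + 3*I) (o(b) = b*(b + √(-9)) = b*(b + 3*I))
Q(W) = 0
(-9 - 16)*q(-4, Q(o(-2))) = (-9 - 16)*0 = -25*0 = 0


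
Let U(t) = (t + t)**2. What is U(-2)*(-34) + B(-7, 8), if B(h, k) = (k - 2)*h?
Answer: -586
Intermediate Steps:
B(h, k) = h*(-2 + k) (B(h, k) = (-2 + k)*h = h*(-2 + k))
U(t) = 4*t**2 (U(t) = (2*t)**2 = 4*t**2)
U(-2)*(-34) + B(-7, 8) = (4*(-2)**2)*(-34) - 7*(-2 + 8) = (4*4)*(-34) - 7*6 = 16*(-34) - 42 = -544 - 42 = -586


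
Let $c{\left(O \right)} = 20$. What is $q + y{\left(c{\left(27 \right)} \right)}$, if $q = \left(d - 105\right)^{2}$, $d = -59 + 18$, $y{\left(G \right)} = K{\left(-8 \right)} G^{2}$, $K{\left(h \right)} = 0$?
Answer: $21316$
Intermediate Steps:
$y{\left(G \right)} = 0$ ($y{\left(G \right)} = 0 G^{2} = 0$)
$d = -41$
$q = 21316$ ($q = \left(-41 - 105\right)^{2} = \left(-146\right)^{2} = 21316$)
$q + y{\left(c{\left(27 \right)} \right)} = 21316 + 0 = 21316$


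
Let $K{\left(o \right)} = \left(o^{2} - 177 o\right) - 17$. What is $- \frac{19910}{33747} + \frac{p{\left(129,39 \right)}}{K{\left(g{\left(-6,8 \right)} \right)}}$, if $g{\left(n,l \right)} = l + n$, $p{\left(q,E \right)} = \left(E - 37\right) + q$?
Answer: $- \frac{11727827}{12385149} \approx -0.94693$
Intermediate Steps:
$p{\left(q,E \right)} = -37 + E + q$ ($p{\left(q,E \right)} = \left(-37 + E\right) + q = -37 + E + q$)
$K{\left(o \right)} = -17 + o^{2} - 177 o$
$- \frac{19910}{33747} + \frac{p{\left(129,39 \right)}}{K{\left(g{\left(-6,8 \right)} \right)}} = - \frac{19910}{33747} + \frac{-37 + 39 + 129}{-17 + \left(8 - 6\right)^{2} - 177 \left(8 - 6\right)} = \left(-19910\right) \frac{1}{33747} + \frac{131}{-17 + 2^{2} - 354} = - \frac{19910}{33747} + \frac{131}{-17 + 4 - 354} = - \frac{19910}{33747} + \frac{131}{-367} = - \frac{19910}{33747} + 131 \left(- \frac{1}{367}\right) = - \frac{19910}{33747} - \frac{131}{367} = - \frac{11727827}{12385149}$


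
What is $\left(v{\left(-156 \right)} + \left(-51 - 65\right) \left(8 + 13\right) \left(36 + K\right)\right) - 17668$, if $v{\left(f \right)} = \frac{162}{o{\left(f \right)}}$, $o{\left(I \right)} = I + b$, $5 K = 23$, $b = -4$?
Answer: $- \frac{9325649}{80} \approx -1.1657 \cdot 10^{5}$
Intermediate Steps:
$K = \frac{23}{5}$ ($K = \frac{1}{5} \cdot 23 = \frac{23}{5} \approx 4.6$)
$o{\left(I \right)} = -4 + I$ ($o{\left(I \right)} = I - 4 = -4 + I$)
$v{\left(f \right)} = \frac{162}{-4 + f}$
$\left(v{\left(-156 \right)} + \left(-51 - 65\right) \left(8 + 13\right) \left(36 + K\right)\right) - 17668 = \left(\frac{162}{-4 - 156} + \left(-51 - 65\right) \left(8 + 13\right) \left(36 + \frac{23}{5}\right)\right) - 17668 = \left(\frac{162}{-160} - 116 \cdot 21 \cdot \frac{203}{5}\right) - 17668 = \left(162 \left(- \frac{1}{160}\right) - \frac{494508}{5}\right) - 17668 = \left(- \frac{81}{80} - \frac{494508}{5}\right) - 17668 = - \frac{7912209}{80} - 17668 = - \frac{9325649}{80}$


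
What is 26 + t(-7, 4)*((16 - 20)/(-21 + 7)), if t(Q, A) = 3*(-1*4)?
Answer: 158/7 ≈ 22.571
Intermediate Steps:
t(Q, A) = -12 (t(Q, A) = 3*(-4) = -12)
26 + t(-7, 4)*((16 - 20)/(-21 + 7)) = 26 - 12*(16 - 20)/(-21 + 7) = 26 - (-48)/(-14) = 26 - (-48)*(-1)/14 = 26 - 12*2/7 = 26 - 24/7 = 158/7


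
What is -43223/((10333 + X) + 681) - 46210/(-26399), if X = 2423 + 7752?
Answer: -161900287/559368411 ≈ -0.28943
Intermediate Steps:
X = 10175
-43223/((10333 + X) + 681) - 46210/(-26399) = -43223/((10333 + 10175) + 681) - 46210/(-26399) = -43223/(20508 + 681) - 46210*(-1/26399) = -43223/21189 + 46210/26399 = -161900287/559368411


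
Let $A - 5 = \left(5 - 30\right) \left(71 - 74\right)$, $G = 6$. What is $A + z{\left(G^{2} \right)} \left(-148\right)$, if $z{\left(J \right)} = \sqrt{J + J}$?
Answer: $80 - 888 \sqrt{2} \approx -1175.8$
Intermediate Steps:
$A = 80$ ($A = 5 + \left(5 - 30\right) \left(71 - 74\right) = 5 - -75 = 5 + 75 = 80$)
$z{\left(J \right)} = \sqrt{2} \sqrt{J}$ ($z{\left(J \right)} = \sqrt{2 J} = \sqrt{2} \sqrt{J}$)
$A + z{\left(G^{2} \right)} \left(-148\right) = 80 + \sqrt{2} \sqrt{6^{2}} \left(-148\right) = 80 + \sqrt{2} \sqrt{36} \left(-148\right) = 80 + \sqrt{2} \cdot 6 \left(-148\right) = 80 + 6 \sqrt{2} \left(-148\right) = 80 - 888 \sqrt{2}$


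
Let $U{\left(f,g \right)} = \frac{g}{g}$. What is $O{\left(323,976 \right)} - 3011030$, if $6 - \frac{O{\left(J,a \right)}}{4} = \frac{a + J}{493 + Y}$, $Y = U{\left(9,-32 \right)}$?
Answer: $- \frac{743721080}{247} \approx -3.011 \cdot 10^{6}$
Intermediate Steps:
$U{\left(f,g \right)} = 1$
$Y = 1$
$O{\left(J,a \right)} = 24 - \frac{2 J}{247} - \frac{2 a}{247}$ ($O{\left(J,a \right)} = 24 - 4 \frac{a + J}{493 + 1} = 24 - 4 \frac{J + a}{494} = 24 - 4 \left(J + a\right) \frac{1}{494} = 24 - 4 \left(\frac{J}{494} + \frac{a}{494}\right) = 24 - \left(\frac{2 J}{247} + \frac{2 a}{247}\right) = 24 - \frac{2 J}{247} - \frac{2 a}{247}$)
$O{\left(323,976 \right)} - 3011030 = \left(24 - \frac{34}{13} - \frac{1952}{247}\right) - 3011030 = \frac{3330}{247} - 3011030 = - \frac{743721080}{247}$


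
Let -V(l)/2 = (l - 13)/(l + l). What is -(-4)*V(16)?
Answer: -3/4 ≈ -0.75000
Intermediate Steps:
V(l) = -(-13 + l)/l (V(l) = -2*(l - 13)/(l + l) = -2*(-13 + l)/(2*l) = -2*(-13 + l)*1/(2*l) = -(-13 + l)/l)
-(-4)*V(16) = -(-4)*(13 - 1*16)/16 = -(-4)*(13 - 16)/16 = -(-4)*(1/16)*(-3) = -(-4)*(-3)/16 = -4*3/16 = -3/4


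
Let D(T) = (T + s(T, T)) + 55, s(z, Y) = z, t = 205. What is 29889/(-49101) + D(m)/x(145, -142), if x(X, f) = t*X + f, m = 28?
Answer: -97639564/161394987 ≈ -0.60497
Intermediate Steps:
x(X, f) = f + 205*X (x(X, f) = 205*X + f = f + 205*X)
D(T) = 55 + 2*T (D(T) = (T + T) + 55 = 2*T + 55 = 55 + 2*T)
29889/(-49101) + D(m)/x(145, -142) = 29889/(-49101) + (55 + 2*28)/(-142 + 205*145) = 29889*(-1/49101) + (55 + 56)/(-142 + 29725) = -9963/16367 + 111/29583 = -9963/16367 + 111*(1/29583) = -9963/16367 + 37/9861 = -97639564/161394987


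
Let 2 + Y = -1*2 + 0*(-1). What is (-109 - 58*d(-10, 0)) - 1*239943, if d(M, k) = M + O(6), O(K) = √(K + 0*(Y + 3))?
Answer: -239472 - 58*√6 ≈ -2.3961e+5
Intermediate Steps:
Y = -4 (Y = -2 + (-1*2 + 0*(-1)) = -2 + (-2 + 0) = -2 - 2 = -4)
O(K) = √K (O(K) = √(K + 0*(-4 + 3)) = √(K + 0*(-1)) = √(K + 0) = √K)
d(M, k) = M + √6
(-109 - 58*d(-10, 0)) - 1*239943 = (-109 - 58*(-10 + √6)) - 1*239943 = (-109 + (580 - 58*√6)) - 239943 = (471 - 58*√6) - 239943 = -239472 - 58*√6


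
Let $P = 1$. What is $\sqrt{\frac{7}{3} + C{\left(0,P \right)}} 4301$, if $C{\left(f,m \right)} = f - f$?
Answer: $\frac{4301 \sqrt{21}}{3} \approx 6569.9$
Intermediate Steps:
$C{\left(f,m \right)} = 0$
$\sqrt{\frac{7}{3} + C{\left(0,P \right)}} 4301 = \sqrt{\frac{7}{3} + 0} \cdot 4301 = \sqrt{\frac{7}{3}} \cdot 4301 = \frac{\sqrt{21}}{3} \cdot 4301 = \frac{4301 \sqrt{21}}{3}$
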